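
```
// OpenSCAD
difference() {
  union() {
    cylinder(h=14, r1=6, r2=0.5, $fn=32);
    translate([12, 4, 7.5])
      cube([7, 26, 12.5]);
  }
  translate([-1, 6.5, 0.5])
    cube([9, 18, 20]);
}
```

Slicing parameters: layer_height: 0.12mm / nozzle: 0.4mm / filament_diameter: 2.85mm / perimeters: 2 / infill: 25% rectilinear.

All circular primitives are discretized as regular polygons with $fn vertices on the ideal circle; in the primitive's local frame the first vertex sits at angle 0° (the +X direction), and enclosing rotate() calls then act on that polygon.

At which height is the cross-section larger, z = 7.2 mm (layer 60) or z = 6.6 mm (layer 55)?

Layer 60 (z = 7.2): the cone (r1=6→r2=0.5) has section circumradius 3.171 here — a regular 32-gon (area = (32/2)·3.171²·sin(360°/32) = 31.40 mm²); the cube at (12, 4) is absent (z outside [7.5, 20]); Merging all regions: only the cone is present, so the union is just that shape — area = 31.40 mm²; the cube at (-1, 6.5) (footprint 9×18) is included at this height (area 162.00 mm²); Taking the first minus the rest: starting from that combined region (31.40 mm²), the 9×18 cube at (-1, 6.5) misses the remaining region (no effect) — area = 31.40 mm². So its area = 31.40 mm². Layer 55 (z = 6.6): the cone: at t=0.471 of its height the radius interpolates to r₁+(r₂−r₁)t = 3.407, giving a regular 32-gon of that circumradius (area = (32/2)·3.407²·sin(360°/32) = 36.24 mm²); the cube at (12, 4) is not intersected at this z (z outside [7.5, 20]); Combining (union): only the cone is present, so the union is just that shape — area = 36.24 mm²; the 9×18 cube at (-1, 6.5) contributes its full rectangle (area 162.00 mm²); Taking the first minus the rest: starting from that combined region (36.24 mm²), the 9×18 cube at (-1, 6.5) misses the remaining region (no effect) — area = 36.24 mm². So its area = 36.24 mm². Layer 55 is larger (36.24 vs 31.40 mm²).

layer 55 (z = 6.6 mm)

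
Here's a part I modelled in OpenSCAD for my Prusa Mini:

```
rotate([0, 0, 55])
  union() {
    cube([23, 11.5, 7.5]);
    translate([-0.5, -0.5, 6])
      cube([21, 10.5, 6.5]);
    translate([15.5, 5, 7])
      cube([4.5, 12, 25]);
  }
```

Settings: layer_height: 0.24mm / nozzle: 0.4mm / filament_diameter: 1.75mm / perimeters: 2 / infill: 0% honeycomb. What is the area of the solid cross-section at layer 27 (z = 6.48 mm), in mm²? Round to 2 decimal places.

At z = 6.48 mm: the cube (footprint 23×11.5) is included at this height (area 264.50 mm²); the cube at (-0.5, -0.5) is present — its section is the full 21×10.5 rectangle (area 220.50 mm²); the cube at (15.5, 5) is not intersected at this z (z outside [7, 32]); Combining (union): the regions partially overlap — summed areas 485.00 mm² minus the doubly-counted overlap 205.00 mm² gives 280.00 mm² — area = 280.00 mm²; (rotated 55° about Z; rotation is an isometry so areas/perimeters/island counts are preserved). Overall, the cross-section is a single solid region. Net area = 280.00 mm².

280.00 mm²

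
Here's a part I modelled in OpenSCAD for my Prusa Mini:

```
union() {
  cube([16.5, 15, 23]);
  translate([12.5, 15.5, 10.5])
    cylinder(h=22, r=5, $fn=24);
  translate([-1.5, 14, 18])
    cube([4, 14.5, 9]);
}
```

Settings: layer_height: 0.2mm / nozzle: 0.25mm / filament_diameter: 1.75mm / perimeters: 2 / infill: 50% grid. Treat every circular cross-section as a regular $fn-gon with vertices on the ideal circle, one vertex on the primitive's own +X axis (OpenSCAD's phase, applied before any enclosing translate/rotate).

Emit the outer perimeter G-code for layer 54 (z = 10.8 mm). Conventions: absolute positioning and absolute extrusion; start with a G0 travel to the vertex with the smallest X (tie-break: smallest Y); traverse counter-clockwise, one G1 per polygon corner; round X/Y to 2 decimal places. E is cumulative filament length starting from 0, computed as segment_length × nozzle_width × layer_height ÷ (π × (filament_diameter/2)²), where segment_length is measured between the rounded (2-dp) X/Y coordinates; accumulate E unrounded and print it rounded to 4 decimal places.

G0 X0.00 Y0.00 Z10.80
G1 X16.50 Y0.00 E0.3430
G1 X16.50 Y12.57 E0.6043
G1 X16.83 Y13.00 E0.6156
G1 X17.33 Y14.21 E0.6428
G1 X17.50 Y15.50 E0.6698
G1 X17.33 Y16.79 E0.6969
G1 X16.83 Y18.00 E0.7241
G1 X16.04 Y19.04 E0.7512
G1 X15.00 Y19.83 E0.7784
G1 X13.79 Y20.33 E0.8056
G1 X12.50 Y20.50 E0.8327
G1 X11.21 Y20.33 E0.8597
G1 X10.00 Y19.83 E0.8869
G1 X8.96 Y19.04 E0.9141
G1 X8.17 Y18.00 E0.9412
G1 X7.67 Y16.79 E0.9684
G1 X7.50 Y15.50 E0.9955
G1 X7.57 Y15.00 E1.0060
G1 X0.00 Y15.00 E1.1633
G1 X0.00 Y0.00 E1.4751

At z = 10.8 mm: the cube is present — its section is the full 16.5×15 rectangle; the r=5 cylinder at (12.5, 15.5) contributes a regular 24-gon of circumradius 5; the cube at (-1.5, 14) is not intersected at this z (z outside [18, 27]); Taking the union: the regions partially overlap (shared area 32.39 mm²), so overlapping operands fuse into one piece — 1 connected region. The outline is a single polygon with 20 vertices. Extrusion per mm of travel: 0.25 × 0.2 / (π × 0.875²) = 0.020788. Accumulating E over each segment gives final E = 1.4751.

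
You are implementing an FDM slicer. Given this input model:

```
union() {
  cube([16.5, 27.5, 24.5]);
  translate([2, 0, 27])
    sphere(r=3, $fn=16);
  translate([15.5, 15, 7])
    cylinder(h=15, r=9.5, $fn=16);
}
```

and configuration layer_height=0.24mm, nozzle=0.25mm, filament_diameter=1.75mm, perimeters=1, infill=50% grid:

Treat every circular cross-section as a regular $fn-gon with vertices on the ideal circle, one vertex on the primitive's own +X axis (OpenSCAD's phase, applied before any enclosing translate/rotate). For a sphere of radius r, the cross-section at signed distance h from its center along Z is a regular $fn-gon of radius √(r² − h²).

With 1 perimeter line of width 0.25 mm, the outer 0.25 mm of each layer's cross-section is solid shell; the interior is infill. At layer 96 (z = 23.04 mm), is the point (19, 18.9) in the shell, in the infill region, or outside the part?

At z = 23.04 mm: the cube is present — its section is the full 16.5×27.5 rectangle; the sphere at (2, 0) does not reach this height (|z−center|=3.960 > r=3); the cylinder at (15.5, 15) is absent (z outside [7, 22]); Taking the union: only the 16.5×27.5 cube is present, so the union is just that shape — 1 connected region. Overall, the cross-section is a single solid region. The nearest boundary edge runs (16.50, 0.00)→(16.50, 27.50); distance from the point to it = 2.50 mm. The point is not inside any of the regions above, so it lies outside the cross-section (2.50 mm from the nearest boundary).

outside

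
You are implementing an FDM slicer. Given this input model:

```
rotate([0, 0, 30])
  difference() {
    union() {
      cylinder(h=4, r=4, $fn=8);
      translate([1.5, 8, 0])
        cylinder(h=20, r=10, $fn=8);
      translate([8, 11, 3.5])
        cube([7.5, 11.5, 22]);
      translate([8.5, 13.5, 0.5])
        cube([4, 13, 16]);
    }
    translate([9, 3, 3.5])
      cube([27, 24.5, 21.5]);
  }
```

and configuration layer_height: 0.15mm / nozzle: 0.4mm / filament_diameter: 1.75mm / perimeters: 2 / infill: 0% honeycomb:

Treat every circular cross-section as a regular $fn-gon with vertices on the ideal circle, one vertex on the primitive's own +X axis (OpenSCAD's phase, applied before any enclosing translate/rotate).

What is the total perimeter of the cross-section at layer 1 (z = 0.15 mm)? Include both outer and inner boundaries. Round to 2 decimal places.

At z = 0.15 mm: the r=4 cylinder gives a regular 8-gon of circumradius 4 (constant along its height) (perimeter = 2·8·4.000·sin(180°/8) = 24.49 mm); the r=10 cylinder at (1.5, 8) gives a regular 8-gon of circumradius 10 (constant along its height) (perimeter = 2·8·10.000·sin(180°/8) = 61.23 mm); the cube at (8, 11) is absent (z outside [3.5, 25.5]); the cube at (8.5, 13.5) is not intersected at this z (z outside [0.5, 16.5]); Combining (union): the regions partially overlap (shared area 30.85 mm²), so the edge portions inside another operand are dropped and the merged outline is re-measured after clipping — boundary = 64.44 mm; the cube at (9, 3) is not intersected at this z (z outside [3.5, 25]); Taking the first minus the rest: none of the subtracted shapes is present at this height, so the result so far is unchanged — boundary = 64.44 mm; (rotated 30° about Z; rotation is an isometry so areas/perimeters/island counts are preserved). Overall, the cross-section is a single solid region. Total boundary length (outer) = 64.44 mm.

64.44 mm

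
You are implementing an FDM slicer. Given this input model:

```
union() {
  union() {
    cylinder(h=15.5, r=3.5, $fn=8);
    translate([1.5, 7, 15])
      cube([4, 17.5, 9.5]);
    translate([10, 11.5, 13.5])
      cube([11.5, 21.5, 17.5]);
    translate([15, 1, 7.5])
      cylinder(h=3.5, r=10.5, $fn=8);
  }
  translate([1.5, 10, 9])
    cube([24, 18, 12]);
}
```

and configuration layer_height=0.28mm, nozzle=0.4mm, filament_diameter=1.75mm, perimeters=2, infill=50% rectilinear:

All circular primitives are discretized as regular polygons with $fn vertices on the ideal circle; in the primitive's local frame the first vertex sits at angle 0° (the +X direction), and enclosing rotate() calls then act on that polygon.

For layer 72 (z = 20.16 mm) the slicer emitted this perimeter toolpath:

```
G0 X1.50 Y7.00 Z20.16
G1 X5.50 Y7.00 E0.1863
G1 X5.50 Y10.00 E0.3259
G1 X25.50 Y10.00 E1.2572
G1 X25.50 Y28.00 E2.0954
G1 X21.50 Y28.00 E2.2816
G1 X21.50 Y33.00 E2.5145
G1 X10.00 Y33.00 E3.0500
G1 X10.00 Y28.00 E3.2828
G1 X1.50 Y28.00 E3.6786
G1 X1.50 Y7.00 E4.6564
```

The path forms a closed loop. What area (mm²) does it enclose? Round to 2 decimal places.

501.50 mm²

Apply the shoelace formula to the sequence of (X, Y) vertices; enclosed area = 501.50 mm².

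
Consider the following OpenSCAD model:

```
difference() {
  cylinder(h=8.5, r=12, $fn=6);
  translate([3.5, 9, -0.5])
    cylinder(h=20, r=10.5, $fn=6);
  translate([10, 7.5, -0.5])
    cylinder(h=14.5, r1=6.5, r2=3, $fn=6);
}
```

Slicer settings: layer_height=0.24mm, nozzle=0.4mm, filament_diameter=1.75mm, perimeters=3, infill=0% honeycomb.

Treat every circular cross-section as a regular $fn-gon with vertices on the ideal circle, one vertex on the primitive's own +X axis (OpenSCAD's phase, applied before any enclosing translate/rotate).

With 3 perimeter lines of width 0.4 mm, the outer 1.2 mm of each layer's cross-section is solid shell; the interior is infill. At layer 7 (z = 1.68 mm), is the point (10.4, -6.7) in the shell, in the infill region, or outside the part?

At z = 1.68 mm: the cylinder: section is a regular 6-gon, circumradius r=12; the cylinder at (3.5, 9): section is a regular 6-gon, circumradius r=10.5; the cone at (10, 7.5) contributes a regular 6-gon of circumradius 5.974 (interpolated between r1=6.5 and r2=3 at t=0.150); Subtracting the remaining from the first: starting from the r=12 cylinder, the r=10.5 cylinder at (3.5, 9) partially overlaps it — only the 138.61 mm² overlap (of its 286.44 mm²) is removed, clipping the outline; the cone at (10, 7.5) partially overlaps it — only the 0.11 mm² overlap (of its 92.72 mm²) is removed, clipping the outline — 1 connected region. Overall, the cross-section is a single solid region. The nearest boundary edge runs (12.00, 0.00)→(6.00, -10.39); distance from the point to it = 1.96 mm. The point is not inside any of the regions above, so it lies outside the cross-section (1.96 mm from the nearest boundary).

outside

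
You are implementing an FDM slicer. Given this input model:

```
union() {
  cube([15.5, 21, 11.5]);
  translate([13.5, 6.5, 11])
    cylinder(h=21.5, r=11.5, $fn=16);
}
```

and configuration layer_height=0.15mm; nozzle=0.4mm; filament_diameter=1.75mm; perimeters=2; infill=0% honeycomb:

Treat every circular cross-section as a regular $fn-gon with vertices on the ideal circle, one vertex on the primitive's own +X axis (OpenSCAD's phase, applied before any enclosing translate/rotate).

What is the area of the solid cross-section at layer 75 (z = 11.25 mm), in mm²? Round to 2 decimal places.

At z = 11.25 mm: the cube (footprint 15.5×21) is included at this height (area 325.50 mm²); the r=11.5 cylinder at (13.5, 6.5) contributes a regular 16-gon of circumradius 11.5 (area = (16/2)·11.500²·sin(360°/16) = 404.88 mm²); Combining (union): the regions partially overlap — summed areas 730.38 mm² minus the doubly-counted overlap 206.34 mm² gives 524.04 mm² — area = 524.04 mm². Overall, the cross-section is a single solid region. Net area = 524.04 mm².

524.04 mm²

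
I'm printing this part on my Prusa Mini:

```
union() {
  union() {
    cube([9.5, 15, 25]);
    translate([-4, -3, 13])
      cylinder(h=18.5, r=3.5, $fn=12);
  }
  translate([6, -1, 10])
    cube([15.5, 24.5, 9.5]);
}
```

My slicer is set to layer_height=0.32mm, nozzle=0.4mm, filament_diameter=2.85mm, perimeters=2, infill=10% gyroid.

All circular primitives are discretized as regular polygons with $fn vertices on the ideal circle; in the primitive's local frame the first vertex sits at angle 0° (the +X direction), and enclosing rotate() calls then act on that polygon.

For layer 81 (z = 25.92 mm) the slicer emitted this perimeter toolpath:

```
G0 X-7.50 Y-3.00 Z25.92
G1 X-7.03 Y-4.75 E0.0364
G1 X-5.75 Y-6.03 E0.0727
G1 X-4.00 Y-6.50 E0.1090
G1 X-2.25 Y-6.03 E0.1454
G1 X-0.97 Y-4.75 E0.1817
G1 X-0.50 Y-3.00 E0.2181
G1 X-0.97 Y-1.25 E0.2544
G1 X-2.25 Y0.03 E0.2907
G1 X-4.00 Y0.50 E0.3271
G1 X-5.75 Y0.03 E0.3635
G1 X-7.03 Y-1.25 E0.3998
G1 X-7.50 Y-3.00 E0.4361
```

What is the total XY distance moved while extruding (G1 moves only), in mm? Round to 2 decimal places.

Sum the Euclidean lengths of each G1 segment: total = 21.74 mm.

21.74 mm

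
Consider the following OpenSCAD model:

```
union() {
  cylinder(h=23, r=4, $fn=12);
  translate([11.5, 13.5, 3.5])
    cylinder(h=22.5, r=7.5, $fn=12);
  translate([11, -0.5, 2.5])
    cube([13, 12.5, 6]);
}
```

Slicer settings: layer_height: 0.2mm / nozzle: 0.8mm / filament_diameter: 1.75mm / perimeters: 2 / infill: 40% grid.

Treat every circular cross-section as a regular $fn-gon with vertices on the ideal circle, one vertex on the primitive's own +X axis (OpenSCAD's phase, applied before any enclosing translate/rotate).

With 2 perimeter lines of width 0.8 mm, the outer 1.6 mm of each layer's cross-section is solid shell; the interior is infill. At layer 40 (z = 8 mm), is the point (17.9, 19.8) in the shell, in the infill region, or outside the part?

At z = 8 mm: the r=4 cylinder gives a regular 12-gon of circumradius 4 (constant along its height); the cylinder at (11.5, 13.5): section is a regular 12-gon, circumradius r=7.5; the cube at (11, -0.5) is present — its section is the full 13×12.5 rectangle; Combining (union): the regions partially overlap (shared area 34.21 mm²), so overlapping operands fuse into one piece — 2 connected regions. Overall, the cross-section has 2 separate islands. The nearest boundary edge runs (15.25, 20.00)→(18.00, 17.25); distance from the point to it = 1.74 mm. The point is not inside any of the regions above, so it lies outside the cross-section (1.74 mm from the nearest boundary).

outside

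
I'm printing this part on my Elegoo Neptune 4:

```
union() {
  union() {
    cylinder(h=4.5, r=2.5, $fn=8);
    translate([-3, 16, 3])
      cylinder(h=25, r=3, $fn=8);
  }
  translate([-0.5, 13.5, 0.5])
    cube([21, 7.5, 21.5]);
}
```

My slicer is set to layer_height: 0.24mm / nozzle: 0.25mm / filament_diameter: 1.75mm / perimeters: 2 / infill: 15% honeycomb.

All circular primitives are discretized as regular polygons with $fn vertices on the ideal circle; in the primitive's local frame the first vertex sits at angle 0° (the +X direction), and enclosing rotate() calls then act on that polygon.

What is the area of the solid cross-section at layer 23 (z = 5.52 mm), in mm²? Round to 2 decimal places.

182.35 mm²

At z = 5.52 mm: the cylinder does not reach this height (z outside [0, 4.5]); the r=3 cylinder at (-3, 16) contributes a regular 8-gon of circumradius 3 (area = (8/2)·3.000²·sin(360°/8) = 25.46 mm²); Combining (union): only the r=3 cylinder at (-3, 16) is present, so the union is just that shape — area = 25.46 mm²; the cube at (-0.5, 13.5) (footprint 21×7.5) is included at this height (area 157.50 mm²); Combining (union): the regions partially overlap — summed areas 182.96 mm² minus the doubly-counted overlap 0.60 mm² gives 182.35 mm² — area = 182.35 mm². Overall, the cross-section is a single solid region. Net area = 182.35 mm².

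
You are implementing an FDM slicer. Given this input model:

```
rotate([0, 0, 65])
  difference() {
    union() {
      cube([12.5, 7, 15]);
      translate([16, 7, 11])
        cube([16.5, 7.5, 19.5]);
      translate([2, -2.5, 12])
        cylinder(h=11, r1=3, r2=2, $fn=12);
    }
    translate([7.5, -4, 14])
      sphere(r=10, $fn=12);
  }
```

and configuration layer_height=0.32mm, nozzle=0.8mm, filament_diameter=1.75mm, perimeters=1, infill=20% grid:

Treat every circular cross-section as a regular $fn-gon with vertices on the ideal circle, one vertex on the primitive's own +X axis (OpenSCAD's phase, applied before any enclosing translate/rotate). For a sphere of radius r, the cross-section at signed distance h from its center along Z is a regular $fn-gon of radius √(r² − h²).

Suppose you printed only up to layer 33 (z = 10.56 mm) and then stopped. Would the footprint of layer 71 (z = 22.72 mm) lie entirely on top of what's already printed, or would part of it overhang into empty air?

Compare the two slices. At z = 10.56: the 12.5×7 cube contributes its full rectangle (area 87.50 mm²); the cube at (16, 7) is absent (z outside [11, 30.5]); the cone at (2, -2.5) is absent (z outside [12, 23]); Merging all regions: only the 12.5×7 cube is present, so the union is just that shape — area = 87.50 mm²; the sphere at (7.5, -4): section is a regular 12-gon, circumradius = √(r²−h²) = √(10²−3.44²) = 9.390 (area = (12/2)·9.390²·sin(360°/12) = 264.50 mm²); Taking the first minus the rest: starting from that combined region (87.50 mm²), the r=10 sphere at (7.5, -4) partially overlaps it — only the 53.57 mm² overlap (of its 264.50 mm²) is removed, clipping the outline — area = 33.93 mm²; (rotated 65° about Z; rotation is an isometry so areas/perimeters/island counts are preserved). At z = 22.72: the cube is not intersected at this z (z outside [0, 15]); the 16.5×7.5 cube at (16, 7) contributes its full rectangle (area 123.75 mm²); the cone at (2, -2.5) (r1=3→r2=2) has section circumradius 2.025 here — a regular 12-gon (area = (12/2)·2.025²·sin(360°/12) = 12.31 mm²); Taking the union: the 2 present regions are separate (no shared area or edge), so areas and boundary lengths simply add and each stays a separate island — area = 136.06 mm²; the r=10 sphere at (7.5, -4) contributes a regular 12-gon of circumradius √(10²−8.72²) = 4.895 (area = (12/2)·4.895²·sin(360°/12) = 71.88 mm²); Taking the first minus the rest: starting from the result so far (136.06 mm²), the r=10 sphere at (7.5, -4) partially overlaps it — only the 2.38 mm² overlap (of its 71.88 mm²) is removed, clipping the outline — area = 133.67 mm²; (rotated 65° about Z; rotation is an isometry so areas/perimeters/island counts are preserved). Checking containment: at z = 22.72 the cross-section extends beyond the z = 10.56 cross-section by about 133.67 mm².

part overhangs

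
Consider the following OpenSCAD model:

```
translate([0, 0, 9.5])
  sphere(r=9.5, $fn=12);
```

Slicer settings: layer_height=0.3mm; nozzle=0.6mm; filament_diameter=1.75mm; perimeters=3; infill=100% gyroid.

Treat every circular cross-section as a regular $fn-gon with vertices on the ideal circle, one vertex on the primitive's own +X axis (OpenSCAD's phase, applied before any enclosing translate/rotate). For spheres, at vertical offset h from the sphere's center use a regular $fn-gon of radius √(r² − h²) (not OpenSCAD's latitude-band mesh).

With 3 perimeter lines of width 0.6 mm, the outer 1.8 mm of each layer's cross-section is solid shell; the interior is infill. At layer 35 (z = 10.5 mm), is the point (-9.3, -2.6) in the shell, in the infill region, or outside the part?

At z = 10.5 mm: the sphere: section is a regular 12-gon, circumradius = √(r²−h²) = √(9.5²−1²) = 9.447. Overall, the cross-section is a single solid region. The nearest boundary edge runs (-9.45, 0.00)→(-8.18, -4.72); distance from the point to it = 0.53 mm. The point is not inside any of the regions above, so it lies outside the cross-section (0.53 mm from the nearest boundary).

outside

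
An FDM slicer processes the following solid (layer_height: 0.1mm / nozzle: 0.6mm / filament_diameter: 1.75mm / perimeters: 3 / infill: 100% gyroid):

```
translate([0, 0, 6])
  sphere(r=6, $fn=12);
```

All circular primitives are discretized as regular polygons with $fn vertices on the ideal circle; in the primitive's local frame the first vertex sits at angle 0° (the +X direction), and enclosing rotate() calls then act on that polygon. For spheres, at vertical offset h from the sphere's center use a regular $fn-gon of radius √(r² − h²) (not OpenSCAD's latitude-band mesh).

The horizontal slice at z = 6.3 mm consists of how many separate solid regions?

At z = 6.3 mm: the sphere: section is a regular 12-gon, circumradius = √(r²−h²) = √(6²−0.3²) = 5.992. The result has 1 disconnected region.

1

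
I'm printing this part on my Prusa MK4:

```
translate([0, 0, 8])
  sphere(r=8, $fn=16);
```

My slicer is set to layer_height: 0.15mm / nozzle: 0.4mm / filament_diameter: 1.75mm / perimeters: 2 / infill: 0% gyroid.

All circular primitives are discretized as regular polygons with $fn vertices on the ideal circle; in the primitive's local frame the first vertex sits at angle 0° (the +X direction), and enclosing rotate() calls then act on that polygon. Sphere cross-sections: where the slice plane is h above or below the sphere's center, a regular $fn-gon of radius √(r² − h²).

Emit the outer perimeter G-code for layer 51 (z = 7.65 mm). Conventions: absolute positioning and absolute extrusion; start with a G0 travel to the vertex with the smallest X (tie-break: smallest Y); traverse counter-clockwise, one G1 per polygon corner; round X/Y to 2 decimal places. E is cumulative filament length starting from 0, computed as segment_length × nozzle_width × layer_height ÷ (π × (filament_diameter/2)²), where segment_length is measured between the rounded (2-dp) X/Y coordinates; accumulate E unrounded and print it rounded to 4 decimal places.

At z = 7.65 mm: the r=8 sphere contributes a regular 16-gon of circumradius √(8²−0.35²) = 7.992. The outline is a single polygon with 16 vertices. Extrusion per mm of travel: 0.4 × 0.15 / (π × 0.875²) = 0.024945. Accumulating E over each segment gives final E = 1.2442.

G0 X-7.99 Y0.00 Z7.65
G1 X-7.38 Y-3.06 E0.0778
G1 X-5.65 Y-5.65 E0.1555
G1 X-3.06 Y-7.38 E0.2332
G1 X0.00 Y-7.99 E0.3111
G1 X3.06 Y-7.38 E0.3889
G1 X5.65 Y-5.65 E0.4666
G1 X7.38 Y-3.06 E0.5443
G1 X7.99 Y0.00 E0.6221
G1 X7.38 Y3.06 E0.6999
G1 X5.65 Y5.65 E0.7776
G1 X3.06 Y7.38 E0.8553
G1 X0.00 Y7.99 E0.9332
G1 X-3.06 Y7.38 E1.0110
G1 X-5.65 Y5.65 E1.0887
G1 X-7.38 Y3.06 E1.1664
G1 X-7.99 Y0.00 E1.2442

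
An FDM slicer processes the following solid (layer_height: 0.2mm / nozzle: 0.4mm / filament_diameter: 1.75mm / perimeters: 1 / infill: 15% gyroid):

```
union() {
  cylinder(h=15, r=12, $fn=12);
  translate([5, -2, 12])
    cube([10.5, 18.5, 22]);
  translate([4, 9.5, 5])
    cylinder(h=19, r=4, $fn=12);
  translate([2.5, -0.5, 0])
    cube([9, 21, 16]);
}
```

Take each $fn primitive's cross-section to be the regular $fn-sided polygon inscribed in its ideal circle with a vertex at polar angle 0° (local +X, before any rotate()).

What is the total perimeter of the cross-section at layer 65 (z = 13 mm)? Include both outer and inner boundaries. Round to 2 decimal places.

At z = 13 mm: the r=12 cylinder gives a regular 12-gon of circumradius 12 (constant along its height) (perimeter = 2·12·12.000·sin(180°/12) = 74.54 mm); the 10.5×18.5 cube at (5, -2) contributes its full rectangle (perimeter 58.00 mm); the cylinder at (4, 9.5): section is a regular 12-gon, circumradius r=4 (perimeter = 2·12·4.000·sin(180°/12) = 24.85 mm); the cube at (2.5, -0.5) is present — its section is the full 9×21 rectangle (perimeter 60.00 mm); Combining (union): the regions partially overlap (shared area 250.35 mm²), so the edge portions inside another operand are dropped and the merged outline is re-measured after clipping — boundary = 103.81 mm. Overall, the cross-section is a single solid region. Total boundary length (outer) = 103.81 mm.

103.81 mm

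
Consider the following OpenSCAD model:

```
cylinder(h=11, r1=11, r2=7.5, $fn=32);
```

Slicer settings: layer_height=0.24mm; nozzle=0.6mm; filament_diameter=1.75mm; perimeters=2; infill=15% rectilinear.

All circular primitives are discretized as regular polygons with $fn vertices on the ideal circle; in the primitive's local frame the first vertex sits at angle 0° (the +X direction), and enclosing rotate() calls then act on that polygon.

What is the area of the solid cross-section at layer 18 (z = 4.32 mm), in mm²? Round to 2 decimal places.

289.20 mm²

At z = 4.32 mm: the cone contributes a regular 32-gon of circumradius 9.625 (interpolated between r1=11 and r2=7.5 at t=0.393) (area = (32/2)·9.625²·sin(360°/32) = 289.20 mm²). Overall, the cross-section is a single solid region. Net area = 289.20 mm².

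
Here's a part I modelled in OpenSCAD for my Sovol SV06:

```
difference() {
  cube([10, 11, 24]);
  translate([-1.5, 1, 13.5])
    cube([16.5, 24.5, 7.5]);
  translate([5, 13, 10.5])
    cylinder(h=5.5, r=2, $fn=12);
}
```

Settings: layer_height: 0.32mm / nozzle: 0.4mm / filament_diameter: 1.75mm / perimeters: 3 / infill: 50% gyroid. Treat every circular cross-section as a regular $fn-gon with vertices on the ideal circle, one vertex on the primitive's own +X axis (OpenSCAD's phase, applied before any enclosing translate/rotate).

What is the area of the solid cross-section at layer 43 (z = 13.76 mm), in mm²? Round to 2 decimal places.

At z = 13.76 mm: the cube (footprint 10×11) is included at this height (area 110.00 mm²); the cube at (-1.5, 1) (footprint 16.5×24.5) is included at this height (area 404.25 mm²); the cylinder at (5, 13): section is a regular 12-gon, circumradius r=2 (area = (12/2)·2.000²·sin(360°/12) = 12.00 mm²); After the difference (first − rest): starting from the 10×11 cube (110.00 mm²), the 16.5×24.5 cube at (-1.5, 1) partially overlaps it — only the 100.00 mm² overlap (of its 404.25 mm²) is removed, clipping the outline; the r=2 cylinder at (5, 13) misses the remaining region (no effect) — area = 10.00 mm². Overall, the cross-section is a single solid region. Net area = 10.00 mm².

10.00 mm²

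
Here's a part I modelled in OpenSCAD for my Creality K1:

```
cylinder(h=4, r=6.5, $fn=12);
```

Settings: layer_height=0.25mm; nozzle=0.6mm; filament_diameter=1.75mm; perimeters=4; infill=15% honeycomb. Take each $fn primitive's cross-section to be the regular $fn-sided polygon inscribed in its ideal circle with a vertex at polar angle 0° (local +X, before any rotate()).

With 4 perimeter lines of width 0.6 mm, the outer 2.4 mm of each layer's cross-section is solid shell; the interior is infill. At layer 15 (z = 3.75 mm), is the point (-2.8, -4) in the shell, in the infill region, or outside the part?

At z = 3.75 mm: the r=6.5 cylinder gives a regular 12-gon of circumradius 6.5 (constant along its height). Overall, the cross-section is a single solid region. The nearest boundary edge runs (-5.63, -3.25)→(-3.25, -5.63); distance from the point to it = 1.47 mm. The point is inside the cross-section, 1.47 mm from the nearest boundary — within the 2.4 mm shell band (4 × 0.6).

shell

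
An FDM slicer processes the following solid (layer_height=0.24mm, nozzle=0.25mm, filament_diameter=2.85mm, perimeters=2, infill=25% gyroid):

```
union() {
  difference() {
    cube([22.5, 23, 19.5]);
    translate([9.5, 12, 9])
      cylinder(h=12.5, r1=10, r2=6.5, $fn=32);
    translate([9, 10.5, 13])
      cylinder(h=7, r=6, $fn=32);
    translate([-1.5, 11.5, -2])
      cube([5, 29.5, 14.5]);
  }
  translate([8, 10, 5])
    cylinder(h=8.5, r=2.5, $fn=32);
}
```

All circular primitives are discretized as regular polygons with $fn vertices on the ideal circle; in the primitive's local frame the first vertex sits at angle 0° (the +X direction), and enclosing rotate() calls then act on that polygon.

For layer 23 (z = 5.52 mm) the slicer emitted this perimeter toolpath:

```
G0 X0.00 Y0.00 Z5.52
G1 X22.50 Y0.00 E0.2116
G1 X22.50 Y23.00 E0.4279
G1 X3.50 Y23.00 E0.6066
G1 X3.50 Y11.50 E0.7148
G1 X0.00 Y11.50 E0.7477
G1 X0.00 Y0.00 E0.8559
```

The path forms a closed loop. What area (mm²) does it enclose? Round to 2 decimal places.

477.25 mm²

Apply the shoelace formula to the sequence of (X, Y) vertices; enclosed area = 477.25 mm².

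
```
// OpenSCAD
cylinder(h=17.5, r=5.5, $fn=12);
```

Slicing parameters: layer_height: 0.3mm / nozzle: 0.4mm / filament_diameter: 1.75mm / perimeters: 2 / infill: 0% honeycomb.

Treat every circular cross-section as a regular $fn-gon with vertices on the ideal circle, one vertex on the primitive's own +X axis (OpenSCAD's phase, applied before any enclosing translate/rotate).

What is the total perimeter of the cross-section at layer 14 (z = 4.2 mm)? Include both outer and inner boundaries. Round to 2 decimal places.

34.16 mm

At z = 4.2 mm: the r=5.5 cylinder contributes a regular 12-gon of circumradius 5.5 (perimeter = 2·12·5.500·sin(180°/12) = 34.16 mm). Overall, the cross-section is a single solid region. Total boundary length (outer) = 34.16 mm.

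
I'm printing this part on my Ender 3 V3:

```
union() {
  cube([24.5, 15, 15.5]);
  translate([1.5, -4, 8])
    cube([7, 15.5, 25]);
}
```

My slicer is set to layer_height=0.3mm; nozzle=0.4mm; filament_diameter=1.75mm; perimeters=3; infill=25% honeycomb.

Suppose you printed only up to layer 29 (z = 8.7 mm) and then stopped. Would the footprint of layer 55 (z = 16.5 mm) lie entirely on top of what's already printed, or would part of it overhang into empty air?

entirely on top

Compare the two slices. At z = 8.7: the cube (footprint 24.5×15) is included at this height (area 367.50 mm²); the 7×15.5 cube at (1.5, -4) contributes its full rectangle (area 108.50 mm²); Merging all regions: the regions partially overlap — summed areas 476.00 mm² minus the doubly-counted overlap 80.50 mm² gives 395.50 mm² — area = 395.50 mm². At z = 16.5: the cube is absent (z outside [0, 15.5]); the cube at (1.5, -4) is present — its section is the full 7×15.5 rectangle (area 108.50 mm²); Taking the union: only the 7×15.5 cube at (1.5, -4) is present, so the union is just that shape — area = 108.50 mm². Checking containment: the cross-section at z = 16.5 is a subset of the cross-section at z = 8.7.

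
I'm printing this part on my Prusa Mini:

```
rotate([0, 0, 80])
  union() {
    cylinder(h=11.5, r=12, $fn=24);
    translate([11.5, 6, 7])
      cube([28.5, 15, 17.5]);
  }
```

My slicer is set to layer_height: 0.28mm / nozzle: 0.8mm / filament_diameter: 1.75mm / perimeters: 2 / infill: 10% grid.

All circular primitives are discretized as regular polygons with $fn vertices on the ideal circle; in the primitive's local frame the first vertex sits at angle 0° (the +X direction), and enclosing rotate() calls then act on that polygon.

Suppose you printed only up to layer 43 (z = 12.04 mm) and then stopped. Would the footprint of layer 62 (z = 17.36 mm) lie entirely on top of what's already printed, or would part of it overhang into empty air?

entirely on top

Compare the two slices. At z = 12.04: the cylinder does not reach this height (z outside [0, 11.5]); the cube at (11.5, 6) is present — its section is the full 28.5×15 rectangle (area 427.50 mm²); Combining (union): only the 28.5×15 cube at (11.5, 6) is present, so the union is just that shape — area = 427.50 mm²; (whole slice rotated 80° about Z — lengths, areas and connectivity unchanged). At z = 17.36: the cylinder does not reach this height (z outside [0, 11.5]); the 28.5×15 cube at (11.5, 6) contributes its full rectangle (area 427.50 mm²); Merging all regions: only the 28.5×15 cube at (11.5, 6) is present, so the union is just that shape — area = 427.50 mm²; (rotated 80° about Z; rotation is an isometry so areas/perimeters/island counts are preserved). Checking containment: the cross-section at z = 17.36 is a subset of the cross-section at z = 12.04.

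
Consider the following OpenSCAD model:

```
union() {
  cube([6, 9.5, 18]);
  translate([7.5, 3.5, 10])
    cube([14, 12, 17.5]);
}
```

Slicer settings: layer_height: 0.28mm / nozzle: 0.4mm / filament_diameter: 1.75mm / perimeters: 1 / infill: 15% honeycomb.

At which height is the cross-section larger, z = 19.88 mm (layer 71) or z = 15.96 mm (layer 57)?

Layer 71 (z = 19.88): the cube is not intersected at this z (z outside [0, 18]); the 14×12 cube at (7.5, 3.5) contributes its full rectangle (area 168.00 mm²); Taking the union: only the 14×12 cube at (7.5, 3.5) is present, so the union is just that shape — area = 168.00 mm². So its area = 168.00 mm². Layer 57 (z = 15.96): the 6×9.5 cube contributes its full rectangle (area 57.00 mm²); the cube at (7.5, 3.5) is present — its section is the full 14×12 rectangle (area 168.00 mm²); Merging all regions: the 2 present regions are separate (no shared area or edge), so areas and boundary lengths simply add and each stays a separate island — area = 225.00 mm². So its area = 225.00 mm². Layer 57 is larger (225.00 vs 168.00 mm²).

layer 57 (z = 15.96 mm)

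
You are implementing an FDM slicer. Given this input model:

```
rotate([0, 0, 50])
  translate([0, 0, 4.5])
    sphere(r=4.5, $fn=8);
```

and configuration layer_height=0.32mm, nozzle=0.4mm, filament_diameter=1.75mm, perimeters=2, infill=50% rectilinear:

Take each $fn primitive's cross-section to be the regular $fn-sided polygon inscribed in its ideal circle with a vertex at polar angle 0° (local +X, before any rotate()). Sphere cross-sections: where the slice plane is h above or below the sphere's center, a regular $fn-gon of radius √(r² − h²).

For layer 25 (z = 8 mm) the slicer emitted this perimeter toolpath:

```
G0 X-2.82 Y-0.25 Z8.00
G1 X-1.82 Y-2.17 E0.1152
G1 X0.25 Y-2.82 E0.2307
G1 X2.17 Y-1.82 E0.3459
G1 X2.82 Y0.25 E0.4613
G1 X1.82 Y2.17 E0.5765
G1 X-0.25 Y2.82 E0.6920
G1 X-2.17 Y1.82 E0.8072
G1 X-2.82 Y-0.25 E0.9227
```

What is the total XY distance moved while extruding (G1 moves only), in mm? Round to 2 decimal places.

Sum the Euclidean lengths of each G1 segment: total = 17.34 mm.

17.34 mm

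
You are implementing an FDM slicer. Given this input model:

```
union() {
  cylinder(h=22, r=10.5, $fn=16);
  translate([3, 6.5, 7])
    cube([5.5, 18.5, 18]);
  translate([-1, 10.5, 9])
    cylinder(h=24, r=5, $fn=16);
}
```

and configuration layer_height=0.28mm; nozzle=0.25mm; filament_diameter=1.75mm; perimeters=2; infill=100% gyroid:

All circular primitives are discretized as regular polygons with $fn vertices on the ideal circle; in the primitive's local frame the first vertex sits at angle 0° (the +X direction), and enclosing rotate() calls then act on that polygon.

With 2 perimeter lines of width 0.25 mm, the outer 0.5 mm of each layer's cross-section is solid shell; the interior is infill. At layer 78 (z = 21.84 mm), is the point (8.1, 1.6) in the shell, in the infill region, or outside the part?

infill

At z = 21.84 mm: the r=10.5 cylinder gives a regular 16-gon of circumradius 10.5 (constant along its height); the 5.5×18.5 cube at (3, 6.5) contributes its full rectangle; the r=5 cylinder at (-1, 10.5) contributes a regular 16-gon of circumradius 5; Combining (union): the regions partially overlap (shared area 45.78 mm²), so overlapping operands fuse into one piece — 1 connected region. Overall, the cross-section is a single solid region. The nearest boundary edge runs (9.70, 4.02)→(10.50, 0.00); distance from the point to it = 2.04 mm. The point is inside the cross-section and 2.04 mm from the nearest boundary — more than the 0.5 mm shell width (2 × 0.25), so it's in the infill interior.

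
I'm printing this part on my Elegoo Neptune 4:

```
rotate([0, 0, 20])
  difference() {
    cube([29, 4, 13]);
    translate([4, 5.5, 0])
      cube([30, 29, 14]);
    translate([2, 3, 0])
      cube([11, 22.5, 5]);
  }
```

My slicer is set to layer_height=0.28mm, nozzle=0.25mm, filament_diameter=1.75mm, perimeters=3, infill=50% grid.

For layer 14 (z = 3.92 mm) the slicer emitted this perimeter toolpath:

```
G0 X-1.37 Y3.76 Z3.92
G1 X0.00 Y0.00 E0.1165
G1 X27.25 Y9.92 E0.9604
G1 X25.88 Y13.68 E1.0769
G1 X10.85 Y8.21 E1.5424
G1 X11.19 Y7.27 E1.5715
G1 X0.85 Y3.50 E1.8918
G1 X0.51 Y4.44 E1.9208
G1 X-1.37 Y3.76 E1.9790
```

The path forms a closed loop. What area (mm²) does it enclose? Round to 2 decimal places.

105.04 mm²

Apply the shoelace formula to the sequence of (X, Y) vertices; enclosed area = 105.04 mm².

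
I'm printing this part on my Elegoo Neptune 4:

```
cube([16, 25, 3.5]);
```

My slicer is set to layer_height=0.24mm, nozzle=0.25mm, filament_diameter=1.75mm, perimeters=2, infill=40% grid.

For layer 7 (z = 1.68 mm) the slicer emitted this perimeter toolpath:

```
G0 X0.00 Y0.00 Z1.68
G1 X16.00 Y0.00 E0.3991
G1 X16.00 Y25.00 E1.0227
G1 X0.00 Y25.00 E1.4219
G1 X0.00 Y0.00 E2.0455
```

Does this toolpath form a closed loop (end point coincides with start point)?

Start point (G0): (0.00, 0.00). End point (last G1): the path returns to the start — closed.

yes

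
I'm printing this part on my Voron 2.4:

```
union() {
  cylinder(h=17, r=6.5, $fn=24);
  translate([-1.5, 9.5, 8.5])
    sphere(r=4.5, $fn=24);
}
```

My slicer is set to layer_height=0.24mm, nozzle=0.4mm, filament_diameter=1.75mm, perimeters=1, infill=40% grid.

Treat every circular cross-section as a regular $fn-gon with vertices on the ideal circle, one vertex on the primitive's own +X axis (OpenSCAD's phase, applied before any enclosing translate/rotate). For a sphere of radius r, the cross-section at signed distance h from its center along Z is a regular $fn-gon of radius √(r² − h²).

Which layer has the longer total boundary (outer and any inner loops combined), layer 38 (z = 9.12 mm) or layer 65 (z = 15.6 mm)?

layer 38 (z = 9.12 mm)

Layer 38 (z = 9.12): the r=6.5 cylinder contributes a regular 24-gon of circumradius 6.5 (perimeter = 2·24·6.500·sin(180°/24) = 40.72 mm); the r=4.5 sphere at (-1.5, 9.5) slices to a regular 24-gon of circumradius 4.457 (√(r²−h²) with h=0.62 from center) (perimeter = 2·24·4.457·sin(180°/24) = 27.92 mm); Merging all regions: the regions partially overlap (shared area 4.32 mm²), so the edge portions inside another operand are dropped and the merged outline is re-measured after clipping — boundary = 58.08 mm. So its perimeter = 58.08 mm. Layer 65 (z = 15.6): the cylinder: section is a regular 24-gon, circumradius r=6.5 (perimeter = 2·24·6.500·sin(180°/24) = 40.72 mm); the sphere at (-1.5, 9.5) is not intersected at this z (|z−center|=7.100 > r=4.5); Merging all regions: only the r=6.5 cylinder is present, so the union is just that shape — boundary = 40.72 mm. So its perimeter = 40.72 mm. Layer 38 is larger (58.08 vs 40.72 mm).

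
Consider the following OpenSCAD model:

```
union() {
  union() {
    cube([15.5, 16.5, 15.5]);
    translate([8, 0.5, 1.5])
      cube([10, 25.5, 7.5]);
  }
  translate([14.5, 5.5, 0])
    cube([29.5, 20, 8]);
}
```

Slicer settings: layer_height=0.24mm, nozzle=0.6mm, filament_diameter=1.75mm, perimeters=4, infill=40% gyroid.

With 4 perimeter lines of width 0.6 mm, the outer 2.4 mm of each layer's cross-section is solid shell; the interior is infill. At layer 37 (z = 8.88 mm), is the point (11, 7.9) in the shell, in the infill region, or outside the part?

infill

At z = 8.88 mm: the 15.5×16.5 cube contributes its full rectangle; the cube at (8, 0.5) is present — its section is the full 10×25.5 rectangle; Combining (union): the regions partially overlap (shared area 120.00 mm²), so overlapping operands fuse into one piece — 1 connected region; the cube at (14.5, 5.5) does not reach this height (z outside [0, 8]); Merging all regions: only that combined region is present, so the union is just that shape — 1 connected region. Overall, the cross-section is a single solid region. The nearest boundary edge runs (18.00, 26.00)→(18.00, 0.50); distance from the point to it = 7.00 mm. The point is inside the cross-section and 7.00 mm from the nearest boundary — more than the 2.4 mm shell width (4 × 0.6), so it's in the infill interior.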